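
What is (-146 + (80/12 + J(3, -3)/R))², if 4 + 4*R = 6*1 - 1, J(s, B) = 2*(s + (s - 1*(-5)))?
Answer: 23716/9 ≈ 2635.1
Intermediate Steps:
J(s, B) = 10 + 4*s (J(s, B) = 2*(s + (s + 5)) = 2*(s + (5 + s)) = 2*(5 + 2*s) = 10 + 4*s)
R = ¼ (R = -1 + (6*1 - 1)/4 = -1 + (6 - 1)/4 = -1 + (¼)*5 = -1 + 5/4 = ¼ ≈ 0.25000)
(-146 + (80/12 + J(3, -3)/R))² = (-146 + (80/12 + (10 + 4*3)/(¼)))² = (-146 + (80*(1/12) + (10 + 12)*4))² = (-146 + (20/3 + 22*4))² = (-146 + (20/3 + 88))² = (-146 + 284/3)² = (-154/3)² = 23716/9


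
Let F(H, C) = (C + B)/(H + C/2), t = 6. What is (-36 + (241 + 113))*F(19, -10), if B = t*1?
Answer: -636/7 ≈ -90.857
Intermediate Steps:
B = 6 (B = 6*1 = 6)
F(H, C) = (6 + C)/(H + C/2) (F(H, C) = (C + 6)/(H + C/2) = (6 + C)/(H + C*(½)) = (6 + C)/(H + C/2))
(-36 + (241 + 113))*F(19, -10) = (-36 + (241 + 113))*(2*(6 - 10)/(-10 + 2*19)) = (-36 + 354)*(2*(-4)/(-10 + 38)) = 318*(2*(-4)/28) = 318*(2*(1/28)*(-4)) = 318*(-2/7) = -636/7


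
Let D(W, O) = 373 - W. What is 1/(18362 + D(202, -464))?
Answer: 1/18533 ≈ 5.3958e-5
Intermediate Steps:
1/(18362 + D(202, -464)) = 1/(18362 + (373 - 1*202)) = 1/(18362 + (373 - 202)) = 1/(18362 + 171) = 1/18533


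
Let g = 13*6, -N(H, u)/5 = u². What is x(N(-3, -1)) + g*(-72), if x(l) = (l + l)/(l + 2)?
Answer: -16838/3 ≈ -5612.7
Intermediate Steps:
N(H, u) = -5*u²
x(l) = 2*l/(2 + l) (x(l) = (2*l)/(2 + l) = 2*l/(2 + l))
g = 78
x(N(-3, -1)) + g*(-72) = 2*(-5*(-1)²)/(2 - 5*(-1)²) + 78*(-72) = 2*(-5*1)/(2 - 5*1) - 5616 = 2*(-5)/(2 - 5) - 5616 = 2*(-5)/(-3) - 5616 = 2*(-5)*(-⅓) - 5616 = 10/3 - 5616 = -16838/3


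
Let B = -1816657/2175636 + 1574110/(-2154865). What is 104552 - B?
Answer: 98033644232659109/937640373828 ≈ 1.0455e+5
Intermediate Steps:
B = -1467868194053/937640373828 (B = -1816657*1/2175636 + 1574110*(-1/2154865) = -1816657/2175636 - 314822/430973 = -1467868194053/937640373828 ≈ -1.5655)
104552 - B = 104552 - 1*(-1467868194053/937640373828) = 104552 + 1467868194053/937640373828 = 98033644232659109/937640373828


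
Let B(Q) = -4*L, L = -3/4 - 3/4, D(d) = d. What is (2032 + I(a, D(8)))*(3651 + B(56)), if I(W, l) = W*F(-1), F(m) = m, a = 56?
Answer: 7226232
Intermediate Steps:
L = -3/2 (L = -3*¼ - 3*¼ = -¾ - ¾ = -3/2 ≈ -1.5000)
I(W, l) = -W (I(W, l) = W*(-1) = -W)
B(Q) = 6 (B(Q) = -4*(-3/2) = 6)
(2032 + I(a, D(8)))*(3651 + B(56)) = (2032 - 1*56)*(3651 + 6) = (2032 - 56)*3657 = 1976*3657 = 7226232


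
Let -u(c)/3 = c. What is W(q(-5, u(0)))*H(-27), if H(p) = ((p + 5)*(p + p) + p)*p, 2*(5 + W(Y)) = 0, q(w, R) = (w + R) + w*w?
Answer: 156735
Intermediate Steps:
u(c) = -3*c
q(w, R) = R + w + w² (q(w, R) = (R + w) + w² = R + w + w²)
W(Y) = -5 (W(Y) = -5 + (½)*0 = -5 + 0 = -5)
H(p) = p*(p + 2*p*(5 + p)) (H(p) = ((5 + p)*(2*p) + p)*p = (2*p*(5 + p) + p)*p = (p + 2*p*(5 + p))*p = p*(p + 2*p*(5 + p)))
W(q(-5, u(0)))*H(-27) = -5*(-27)²*(11 + 2*(-27)) = -3645*(11 - 54) = -3645*(-43) = -5*(-31347) = 156735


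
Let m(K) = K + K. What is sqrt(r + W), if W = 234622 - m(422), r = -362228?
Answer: 5*I*sqrt(5138) ≈ 358.4*I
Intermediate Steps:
m(K) = 2*K
W = 233778 (W = 234622 - 2*422 = 234622 - 1*844 = 234622 - 844 = 233778)
sqrt(r + W) = sqrt(-362228 + 233778) = sqrt(-128450) = 5*I*sqrt(5138)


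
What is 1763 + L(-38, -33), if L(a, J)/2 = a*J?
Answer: 4271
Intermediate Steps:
L(a, J) = 2*J*a (L(a, J) = 2*(a*J) = 2*(J*a) = 2*J*a)
1763 + L(-38, -33) = 1763 + 2*(-33)*(-38) = 1763 + 2508 = 4271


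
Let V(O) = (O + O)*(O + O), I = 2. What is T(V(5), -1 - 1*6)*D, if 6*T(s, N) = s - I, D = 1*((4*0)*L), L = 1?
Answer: 0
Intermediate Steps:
V(O) = 4*O² (V(O) = (2*O)*(2*O) = 4*O²)
D = 0 (D = 1*((4*0)*1) = 1*(0*1) = 1*0 = 0)
T(s, N) = -⅓ + s/6 (T(s, N) = (s - 1*2)/6 = (s - 2)/6 = (-2 + s)/6 = -⅓ + s/6)
T(V(5), -1 - 1*6)*D = (-⅓ + (4*5²)/6)*0 = (-⅓ + (4*25)/6)*0 = (-⅓ + (⅙)*100)*0 = (-⅓ + 50/3)*0 = (49/3)*0 = 0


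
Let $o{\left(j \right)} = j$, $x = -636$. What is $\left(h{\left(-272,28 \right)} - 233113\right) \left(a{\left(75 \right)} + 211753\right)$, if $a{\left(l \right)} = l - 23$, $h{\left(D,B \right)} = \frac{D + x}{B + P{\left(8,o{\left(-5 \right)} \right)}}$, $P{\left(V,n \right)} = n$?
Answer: $- \frac{1135805795135}{23} \approx -4.9383 \cdot 10^{10}$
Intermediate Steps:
$h{\left(D,B \right)} = \frac{-636 + D}{-5 + B}$ ($h{\left(D,B \right)} = \frac{D - 636}{B - 5} = \frac{-636 + D}{-5 + B}$)
$a{\left(l \right)} = -23 + l$ ($a{\left(l \right)} = l - 23 = -23 + l$)
$\left(h{\left(-272,28 \right)} - 233113\right) \left(a{\left(75 \right)} + 211753\right) = \left(\frac{-636 - 272}{-5 + 28} - 233113\right) \left(\left(-23 + 75\right) + 211753\right) = \left(\frac{1}{23} \left(-908\right) - 233113\right) \left(52 + 211753\right) = \left(\frac{1}{23} \left(-908\right) - 233113\right) 211805 = \left(- \frac{908}{23} - 233113\right) 211805 = \left(- \frac{5362507}{23}\right) 211805 = - \frac{1135805795135}{23}$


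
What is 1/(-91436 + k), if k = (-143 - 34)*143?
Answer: -1/116747 ≈ -8.5655e-6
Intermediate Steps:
k = -25311 (k = -177*143 = -25311)
1/(-91436 + k) = 1/(-91436 - 25311) = 1/(-116747) = -1/116747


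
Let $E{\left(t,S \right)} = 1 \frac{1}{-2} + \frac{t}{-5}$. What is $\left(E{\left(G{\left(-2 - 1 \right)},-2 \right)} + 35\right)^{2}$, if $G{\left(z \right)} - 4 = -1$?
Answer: $\frac{114921}{100} \approx 1149.2$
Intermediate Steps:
$G{\left(z \right)} = 3$ ($G{\left(z \right)} = 4 - 1 = 3$)
$E{\left(t,S \right)} = - \frac{1}{2} - \frac{t}{5}$ ($E{\left(t,S \right)} = 1 \left(- \frac{1}{2}\right) + t \left(- \frac{1}{5}\right) = - \frac{1}{2} - \frac{t}{5}$)
$\left(E{\left(G{\left(-2 - 1 \right)},-2 \right)} + 35\right)^{2} = \left(\left(- \frac{1}{2} - \frac{3}{5}\right) + 35\right)^{2} = \left(- \frac{11}{10} + 35\right)^{2} = \left(\frac{339}{10}\right)^{2} = \frac{114921}{100}$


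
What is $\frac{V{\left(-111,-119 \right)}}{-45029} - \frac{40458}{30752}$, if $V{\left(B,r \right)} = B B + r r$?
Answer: $- \frac{1318078873}{692365904} \approx -1.9037$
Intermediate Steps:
$V{\left(B,r \right)} = B^{2} + r^{2}$
$\frac{V{\left(-111,-119 \right)}}{-45029} - \frac{40458}{30752} = \frac{\left(-111\right)^{2} + \left(-119\right)^{2}}{-45029} - \frac{40458}{30752} = \left(12321 + 14161\right) \left(- \frac{1}{45029}\right) - \frac{20229}{15376} = 26482 \left(- \frac{1}{45029}\right) - \frac{20229}{15376} = - \frac{26482}{45029} - \frac{20229}{15376} = - \frac{1318078873}{692365904}$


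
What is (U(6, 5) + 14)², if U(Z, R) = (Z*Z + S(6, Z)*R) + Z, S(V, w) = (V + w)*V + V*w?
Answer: 355216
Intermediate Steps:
S(V, w) = V*w + V*(V + w) (S(V, w) = V*(V + w) + V*w = V*w + V*(V + w))
U(Z, R) = Z + Z² + R*(36 + 12*Z) (U(Z, R) = (Z*Z + (6*(6 + 2*Z))*R) + Z = (Z² + (36 + 12*Z)*R) + Z = (Z² + R*(36 + 12*Z)) + Z = Z + Z² + R*(36 + 12*Z))
(U(6, 5) + 14)² = ((6 + 6² + 12*5*(3 + 6)) + 14)² = ((6 + 36 + 12*5*9) + 14)² = ((6 + 36 + 540) + 14)² = (582 + 14)² = 596² = 355216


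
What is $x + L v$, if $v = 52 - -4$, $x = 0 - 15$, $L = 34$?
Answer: $1889$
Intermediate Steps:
$x = -15$ ($x = 0 - 15 = -15$)
$v = 56$ ($v = 52 + 4 = 56$)
$x + L v = -15 + 34 \cdot 56 = -15 + 1904 = 1889$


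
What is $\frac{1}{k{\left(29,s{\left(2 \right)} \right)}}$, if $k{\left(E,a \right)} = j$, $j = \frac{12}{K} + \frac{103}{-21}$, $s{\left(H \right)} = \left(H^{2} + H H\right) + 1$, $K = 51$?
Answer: $- \frac{357}{1667} \approx -0.21416$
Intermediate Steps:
$s{\left(H \right)} = 1 + 2 H^{2}$ ($s{\left(H \right)} = \left(H^{2} + H^{2}\right) + 1 = 2 H^{2} + 1 = 1 + 2 H^{2}$)
$j = - \frac{1667}{357}$ ($j = \frac{12}{51} + \frac{103}{-21} = 12 \cdot \frac{1}{51} + 103 \left(- \frac{1}{21}\right) = \frac{4}{17} - \frac{103}{21} = - \frac{1667}{357} \approx -4.6695$)
$k{\left(E,a \right)} = - \frac{1667}{357}$
$\frac{1}{k{\left(29,s{\left(2 \right)} \right)}} = \frac{1}{- \frac{1667}{357}} = - \frac{357}{1667}$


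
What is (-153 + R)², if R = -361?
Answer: 264196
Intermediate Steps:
(-153 + R)² = (-153 - 361)² = (-514)² = 264196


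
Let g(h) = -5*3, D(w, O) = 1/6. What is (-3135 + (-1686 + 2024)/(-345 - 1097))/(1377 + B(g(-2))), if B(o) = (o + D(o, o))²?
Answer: -81378144/41452453 ≈ -1.9632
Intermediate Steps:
D(w, O) = ⅙
g(h) = -15
B(o) = (⅙ + o)² (B(o) = (o + ⅙)² = (⅙ + o)²)
(-3135 + (-1686 + 2024)/(-345 - 1097))/(1377 + B(g(-2))) = (-3135 + (-1686 + 2024)/(-345 - 1097))/(1377 + (1 + 6*(-15))²/36) = (-3135 + 338/(-1442))/(1377 + (1 - 90)²/36) = (-3135 + 338*(-1/1442))/(1377 + (1/36)*(-89)²) = (-3135 - 169/721)/(1377 + (1/36)*7921) = -2260504/(721*(1377 + 7921/36)) = -2260504/(721*57493/36) = -2260504/721*36/57493 = -81378144/41452453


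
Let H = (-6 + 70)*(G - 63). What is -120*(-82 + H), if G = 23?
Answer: 317040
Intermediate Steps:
H = -2560 (H = (-6 + 70)*(23 - 63) = 64*(-40) = -2560)
-120*(-82 + H) = -120*(-82 - 2560) = -120*(-2642) = 317040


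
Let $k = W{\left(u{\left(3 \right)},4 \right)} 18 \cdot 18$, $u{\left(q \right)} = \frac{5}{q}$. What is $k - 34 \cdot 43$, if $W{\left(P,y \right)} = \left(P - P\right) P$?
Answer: $-1462$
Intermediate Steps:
$W{\left(P,y \right)} = 0$ ($W{\left(P,y \right)} = 0 P = 0$)
$k = 0$ ($k = 0 \cdot 18 \cdot 18 = 0 \cdot 18 = 0$)
$k - 34 \cdot 43 = 0 - 34 \cdot 43 = 0 - 1462 = -1462$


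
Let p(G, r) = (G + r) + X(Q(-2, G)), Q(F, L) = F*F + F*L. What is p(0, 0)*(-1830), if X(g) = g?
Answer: -7320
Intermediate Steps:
Q(F, L) = F**2 + F*L
p(G, r) = 4 + r - G (p(G, r) = (G + r) - 2*(-2 + G) = (G + r) + (4 - 2*G) = 4 + r - G)
p(0, 0)*(-1830) = (4 + 0 - 1*0)*(-1830) = (4 + 0 + 0)*(-1830) = 4*(-1830) = -7320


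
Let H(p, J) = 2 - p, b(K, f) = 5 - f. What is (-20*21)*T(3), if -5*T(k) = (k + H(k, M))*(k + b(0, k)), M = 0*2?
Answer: 840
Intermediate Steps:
M = 0
T(k) = -2 (T(k) = -(k + (2 - k))*(k + (5 - k))/5 = -2*5/5 = -1/5*10 = -2)
(-20*21)*T(3) = -20*21*(-2) = -420*(-2) = 840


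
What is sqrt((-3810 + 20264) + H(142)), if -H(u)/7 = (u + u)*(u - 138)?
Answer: sqrt(8502) ≈ 92.206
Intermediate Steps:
H(u) = -14*u*(-138 + u) (H(u) = -7*(u + u)*(u - 138) = -7*2*u*(-138 + u) = -14*u*(-138 + u))
sqrt((-3810 + 20264) + H(142)) = sqrt((-3810 + 20264) + 14*142*(138 - 1*142)) = sqrt(16454 + 14*142*(138 - 142)) = sqrt(16454 + 14*142*(-4)) = sqrt(16454 - 7952) = sqrt(8502)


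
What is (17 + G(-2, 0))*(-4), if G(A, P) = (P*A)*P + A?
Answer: -60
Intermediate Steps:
G(A, P) = A + A*P² (G(A, P) = (A*P)*P + A = A*P² + A = A + A*P²)
(17 + G(-2, 0))*(-4) = (17 - 2*(1 + 0²))*(-4) = (17 - 2*(1 + 0))*(-4) = (17 - 2*1)*(-4) = (17 - 2)*(-4) = 15*(-4) = -60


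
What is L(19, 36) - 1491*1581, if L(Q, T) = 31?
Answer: -2357240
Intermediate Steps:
L(19, 36) - 1491*1581 = 31 - 1491*1581 = 31 - 2357271 = -2357240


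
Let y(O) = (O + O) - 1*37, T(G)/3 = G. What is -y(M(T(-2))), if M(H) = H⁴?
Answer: -2555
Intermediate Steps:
T(G) = 3*G
y(O) = -37 + 2*O (y(O) = 2*O - 37 = -37 + 2*O)
-y(M(T(-2))) = -(-37 + 2*(3*(-2))⁴) = -(-37 + 2*(-6)⁴) = -(-37 + 2*1296) = -(-37 + 2592) = -1*2555 = -2555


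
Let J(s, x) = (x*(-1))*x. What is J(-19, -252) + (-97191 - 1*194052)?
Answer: -354747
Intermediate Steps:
J(s, x) = -x**2 (J(s, x) = (-x)*x = -x**2)
J(-19, -252) + (-97191 - 1*194052) = -1*(-252)**2 + (-97191 - 1*194052) = -1*63504 + (-97191 - 194052) = -63504 - 291243 = -354747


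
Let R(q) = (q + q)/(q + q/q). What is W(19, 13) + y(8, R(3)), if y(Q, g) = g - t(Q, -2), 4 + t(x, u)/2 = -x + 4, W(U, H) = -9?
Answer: 17/2 ≈ 8.5000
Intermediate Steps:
t(x, u) = -2*x (t(x, u) = -8 + 2*(-x + 4) = -8 + 2*(4 - x) = -8 + (8 - 2*x) = -2*x)
R(q) = 2*q/(1 + q) (R(q) = (2*q)/(q + 1) = (2*q)/(1 + q) = 2*q/(1 + q))
y(Q, g) = g + 2*Q (y(Q, g) = g - (-2)*Q = g + 2*Q)
W(19, 13) + y(8, R(3)) = -9 + (2*3/(1 + 3) + 2*8) = -9 + (2*3/4 + 16) = -9 + (2*3*(1/4) + 16) = -9 + (3/2 + 16) = -9 + 35/2 = 17/2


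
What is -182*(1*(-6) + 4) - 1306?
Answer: -942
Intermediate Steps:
-182*(1*(-6) + 4) - 1306 = -182*(-6 + 4) - 1306 = -182*(-2) - 1306 = 364 - 1306 = -942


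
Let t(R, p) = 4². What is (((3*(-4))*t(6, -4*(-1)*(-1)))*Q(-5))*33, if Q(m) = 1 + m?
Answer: 25344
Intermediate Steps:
t(R, p) = 16
(((3*(-4))*t(6, -4*(-1)*(-1)))*Q(-5))*33 = (((3*(-4))*16)*(1 - 5))*33 = (-12*16*(-4))*33 = -192*(-4)*33 = 768*33 = 25344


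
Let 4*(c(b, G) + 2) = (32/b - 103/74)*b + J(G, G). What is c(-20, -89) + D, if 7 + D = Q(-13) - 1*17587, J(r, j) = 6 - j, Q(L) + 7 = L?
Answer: -2601439/148 ≈ -17577.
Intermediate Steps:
Q(L) = -7 + L
c(b, G) = -1/2 - G/4 + b*(-103/74 + 32/b)/4 (c(b, G) = -2 + ((32/b - 103/74)*b + (6 - G))/4 = -2 + ((-103/74 + 32/b)*b + (6 - G))/4 = -2 + (b*(-103/74 + 32/b) + (6 - G))/4 = -2 + (6 - G + b*(-103/74 + 32/b))/4 = -2 + (3/2 - G/4 + b*(-103/74 + 32/b)/4) = -1/2 - G/4 + b*(-103/74 + 32/b)/4)
D = -17614 (D = -7 + ((-7 - 13) - 1*17587) = -7 + (-20 - 17587) = -7 - 17607 = -17614)
c(-20, -89) + D = (15/2 - 103/296*(-20) - 1/4*(-89)) - 17614 = (15/2 + 515/74 + 89/4) - 17614 = 5433/148 - 17614 = -2601439/148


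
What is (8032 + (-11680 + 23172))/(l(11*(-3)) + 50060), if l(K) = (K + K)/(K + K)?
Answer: 6508/16687 ≈ 0.39000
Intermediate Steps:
l(K) = 1 (l(K) = (2*K)/((2*K)) = (2*K)*(1/(2*K)) = 1)
(8032 + (-11680 + 23172))/(l(11*(-3)) + 50060) = (8032 + (-11680 + 23172))/(1 + 50060) = (8032 + 11492)/50061 = 19524*(1/50061) = 6508/16687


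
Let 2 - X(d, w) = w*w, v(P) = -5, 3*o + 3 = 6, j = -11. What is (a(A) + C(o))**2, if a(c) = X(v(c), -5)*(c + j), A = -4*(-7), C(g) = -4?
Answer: 156025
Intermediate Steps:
o = 1 (o = -1 + (1/3)*6 = -1 + 2 = 1)
X(d, w) = 2 - w**2 (X(d, w) = 2 - w*w = 2 - w**2)
A = 28
a(c) = 253 - 23*c (a(c) = (2 - 1*(-5)**2)*(c - 11) = (2 - 1*25)*(-11 + c) = (2 - 25)*(-11 + c) = -23*(-11 + c) = 253 - 23*c)
(a(A) + C(o))**2 = ((253 - 23*28) - 4)**2 = ((253 - 644) - 4)**2 = (-391 - 4)**2 = (-395)**2 = 156025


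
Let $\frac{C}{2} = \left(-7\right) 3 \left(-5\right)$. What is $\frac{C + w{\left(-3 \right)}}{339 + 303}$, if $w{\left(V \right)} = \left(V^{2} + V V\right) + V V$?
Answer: $\frac{79}{214} \approx 0.36916$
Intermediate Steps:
$C = 210$ ($C = 2 \left(-7\right) 3 \left(-5\right) = 2 \left(\left(-21\right) \left(-5\right)\right) = 2 \cdot 105 = 210$)
$w{\left(V \right)} = 3 V^{2}$ ($w{\left(V \right)} = \left(V^{2} + V^{2}\right) + V^{2} = 2 V^{2} + V^{2} = 3 V^{2}$)
$\frac{C + w{\left(-3 \right)}}{339 + 303} = \frac{210 + 3 \left(-3\right)^{2}}{339 + 303} = \frac{210 + 3 \cdot 9}{642} = \left(210 + 27\right) \frac{1}{642} = 237 \cdot \frac{1}{642} = \frac{79}{214}$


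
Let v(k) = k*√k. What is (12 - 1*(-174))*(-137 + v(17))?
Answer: -25482 + 3162*√17 ≈ -12445.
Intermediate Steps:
v(k) = k^(3/2)
(12 - 1*(-174))*(-137 + v(17)) = (12 - 1*(-174))*(-137 + 17^(3/2)) = (12 + 174)*(-137 + 17*√17) = 186*(-137 + 17*√17) = -25482 + 3162*√17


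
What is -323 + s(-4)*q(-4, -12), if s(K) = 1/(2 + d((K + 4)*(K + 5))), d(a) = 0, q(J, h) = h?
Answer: -329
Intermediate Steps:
s(K) = ½ (s(K) = 1/(2 + 0) = 1/2 = ½)
-323 + s(-4)*q(-4, -12) = -323 + (½)*(-12) = -323 - 6 = -329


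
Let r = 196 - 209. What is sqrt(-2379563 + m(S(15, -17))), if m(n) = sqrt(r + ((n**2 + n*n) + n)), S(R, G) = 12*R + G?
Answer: sqrt(-2379563 + 2*sqrt(13322)) ≈ 1542.5*I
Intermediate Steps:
S(R, G) = G + 12*R
r = -13
m(n) = sqrt(-13 + n + 2*n**2) (m(n) = sqrt(-13 + ((n**2 + n*n) + n)) = sqrt(-13 + ((n**2 + n**2) + n)) = sqrt(-13 + (2*n**2 + n)) = sqrt(-13 + (n + 2*n**2)) = sqrt(-13 + n + 2*n**2))
sqrt(-2379563 + m(S(15, -17))) = sqrt(-2379563 + sqrt(-13 + (-17 + 12*15) + 2*(-17 + 12*15)**2)) = sqrt(-2379563 + sqrt(-13 + (-17 + 180) + 2*(-17 + 180)**2)) = sqrt(-2379563 + sqrt(-13 + 163 + 2*163**2)) = sqrt(-2379563 + sqrt(-13 + 163 + 2*26569)) = sqrt(-2379563 + sqrt(-13 + 163 + 53138)) = sqrt(-2379563 + sqrt(53288)) = sqrt(-2379563 + 2*sqrt(13322))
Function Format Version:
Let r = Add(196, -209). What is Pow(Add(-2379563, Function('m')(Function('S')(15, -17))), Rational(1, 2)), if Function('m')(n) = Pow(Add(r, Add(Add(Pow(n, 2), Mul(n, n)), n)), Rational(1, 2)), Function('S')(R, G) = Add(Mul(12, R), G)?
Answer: Pow(Add(-2379563, Mul(2, Pow(13322, Rational(1, 2)))), Rational(1, 2)) ≈ Mul(1542.5, I)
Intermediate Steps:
Function('S')(R, G) = Add(G, Mul(12, R))
r = -13
Function('m')(n) = Pow(Add(-13, n, Mul(2, Pow(n, 2))), Rational(1, 2)) (Function('m')(n) = Pow(Add(-13, Add(Add(Pow(n, 2), Mul(n, n)), n)), Rational(1, 2)) = Pow(Add(-13, Add(Add(Pow(n, 2), Pow(n, 2)), n)), Rational(1, 2)) = Pow(Add(-13, Add(Mul(2, Pow(n, 2)), n)), Rational(1, 2)) = Pow(Add(-13, Add(n, Mul(2, Pow(n, 2)))), Rational(1, 2)) = Pow(Add(-13, n, Mul(2, Pow(n, 2))), Rational(1, 2)))
Pow(Add(-2379563, Function('m')(Function('S')(15, -17))), Rational(1, 2)) = Pow(Add(-2379563, Pow(Add(-13, Add(-17, Mul(12, 15)), Mul(2, Pow(Add(-17, Mul(12, 15)), 2))), Rational(1, 2))), Rational(1, 2)) = Pow(Add(-2379563, Pow(Add(-13, Add(-17, 180), Mul(2, Pow(Add(-17, 180), 2))), Rational(1, 2))), Rational(1, 2)) = Pow(Add(-2379563, Pow(Add(-13, 163, Mul(2, Pow(163, 2))), Rational(1, 2))), Rational(1, 2)) = Pow(Add(-2379563, Pow(Add(-13, 163, Mul(2, 26569)), Rational(1, 2))), Rational(1, 2)) = Pow(Add(-2379563, Pow(Add(-13, 163, 53138), Rational(1, 2))), Rational(1, 2)) = Pow(Add(-2379563, Pow(53288, Rational(1, 2))), Rational(1, 2)) = Pow(Add(-2379563, Mul(2, Pow(13322, Rational(1, 2)))), Rational(1, 2))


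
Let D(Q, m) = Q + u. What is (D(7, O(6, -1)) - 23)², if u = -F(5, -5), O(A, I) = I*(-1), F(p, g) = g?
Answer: 121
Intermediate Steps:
O(A, I) = -I
u = 5 (u = -1*(-5) = 5)
D(Q, m) = 5 + Q (D(Q, m) = Q + 5 = 5 + Q)
(D(7, O(6, -1)) - 23)² = ((5 + 7) - 23)² = (12 - 23)² = (-11)² = 121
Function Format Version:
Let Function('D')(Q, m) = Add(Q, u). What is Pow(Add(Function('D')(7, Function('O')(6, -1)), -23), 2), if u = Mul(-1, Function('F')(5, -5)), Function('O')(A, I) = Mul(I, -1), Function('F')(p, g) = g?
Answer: 121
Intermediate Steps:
Function('O')(A, I) = Mul(-1, I)
u = 5 (u = Mul(-1, -5) = 5)
Function('D')(Q, m) = Add(5, Q) (Function('D')(Q, m) = Add(Q, 5) = Add(5, Q))
Pow(Add(Function('D')(7, Function('O')(6, -1)), -23), 2) = Pow(Add(Add(5, 7), -23), 2) = Pow(Add(12, -23), 2) = Pow(-11, 2) = 121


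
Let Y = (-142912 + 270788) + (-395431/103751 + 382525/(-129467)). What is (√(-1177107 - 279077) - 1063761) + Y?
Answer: -967015978130469/1033256209 + 2*I*√364046 ≈ -9.3589e+5 + 1206.7*I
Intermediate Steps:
Y = 132121680011580/1033256209 (Y = 127876 + (-395431*1/103751 + 382525*(-1/129467)) = 127876 + (-395431/103751 - 29425/9959) = 127876 - 6990970504/1033256209 = 132121680011580/1033256209 ≈ 1.2787e+5)
(√(-1177107 - 279077) - 1063761) + Y = (√(-1177107 - 279077) - 1063761) + 132121680011580/1033256209 = (√(-1456184) - 1063761) + 132121680011580/1033256209 = (2*I*√364046 - 1063761) + 132121680011580/1033256209 = (-1063761 + 2*I*√364046) + 132121680011580/1033256209 = -967015978130469/1033256209 + 2*I*√364046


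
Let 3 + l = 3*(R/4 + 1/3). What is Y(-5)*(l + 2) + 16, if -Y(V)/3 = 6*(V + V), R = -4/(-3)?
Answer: 196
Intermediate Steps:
R = 4/3 (R = -4*(-⅓) = 4/3 ≈ 1.3333)
Y(V) = -36*V (Y(V) = -18*(V + V) = -18*2*V = -36*V)
l = -1 (l = -3 + 3*((4/3)/4 + 1/3) = -3 + 3*((4/3)*(¼) + 1*(⅓)) = -3 + 3*(⅓ + ⅓) = -3 + 3*(⅔) = -3 + 2 = -1)
Y(-5)*(l + 2) + 16 = (-36*(-5))*(-1 + 2) + 16 = 180*1 + 16 = 180 + 16 = 196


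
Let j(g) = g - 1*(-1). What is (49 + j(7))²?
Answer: 3249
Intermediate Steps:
j(g) = 1 + g (j(g) = g + 1 = 1 + g)
(49 + j(7))² = (49 + (1 + 7))² = (49 + 8)² = 57² = 3249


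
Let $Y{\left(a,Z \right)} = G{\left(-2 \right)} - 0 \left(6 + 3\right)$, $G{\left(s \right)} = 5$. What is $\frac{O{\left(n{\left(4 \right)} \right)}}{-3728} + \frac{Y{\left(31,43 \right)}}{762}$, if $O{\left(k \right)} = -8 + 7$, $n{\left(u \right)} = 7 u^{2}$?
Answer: $\frac{9701}{1420368} \approx 0.0068299$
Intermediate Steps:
$O{\left(k \right)} = -1$
$Y{\left(a,Z \right)} = 5$ ($Y{\left(a,Z \right)} = 5 - 0 \left(6 + 3\right) = 5 - 0 \cdot 9 = 5 - 0 = 5 + 0 = 5$)
$\frac{O{\left(n{\left(4 \right)} \right)}}{-3728} + \frac{Y{\left(31,43 \right)}}{762} = - \frac{1}{-3728} + \frac{5}{762} = \left(-1\right) \left(- \frac{1}{3728}\right) + 5 \cdot \frac{1}{762} = \frac{1}{3728} + \frac{5}{762} = \frac{9701}{1420368}$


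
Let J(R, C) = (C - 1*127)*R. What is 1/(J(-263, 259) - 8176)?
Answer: -1/42892 ≈ -2.3314e-5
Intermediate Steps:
J(R, C) = R*(-127 + C) (J(R, C) = (C - 127)*R = (-127 + C)*R = R*(-127 + C))
1/(J(-263, 259) - 8176) = 1/(-263*(-127 + 259) - 8176) = 1/(-263*132 - 8176) = 1/(-34716 - 8176) = 1/(-42892) = -1/42892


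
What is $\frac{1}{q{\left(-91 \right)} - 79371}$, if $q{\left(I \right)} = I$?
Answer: $- \frac{1}{79462} \approx -1.2585 \cdot 10^{-5}$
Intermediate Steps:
$\frac{1}{q{\left(-91 \right)} - 79371} = \frac{1}{-91 - 79371} = \frac{1}{-79462} = - \frac{1}{79462}$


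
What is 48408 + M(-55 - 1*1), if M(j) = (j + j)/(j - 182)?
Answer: 822944/17 ≈ 48409.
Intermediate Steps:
M(j) = 2*j/(-182 + j) (M(j) = (2*j)/(-182 + j) = 2*j/(-182 + j))
48408 + M(-55 - 1*1) = 48408 + 2*(-55 - 1*1)/(-182 + (-55 - 1*1)) = 48408 + 2*(-55 - 1)/(-182 + (-55 - 1)) = 48408 + 2*(-56)/(-182 - 56) = 48408 + 2*(-56)/(-238) = 48408 + 2*(-56)*(-1/238) = 48408 + 8/17 = 822944/17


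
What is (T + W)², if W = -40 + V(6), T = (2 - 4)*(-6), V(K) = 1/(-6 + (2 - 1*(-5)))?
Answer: 729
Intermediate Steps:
V(K) = 1 (V(K) = 1/(-6 + (2 + 5)) = 1/(-6 + 7) = 1/1 = 1)
T = 12 (T = -2*(-6) = 12)
W = -39 (W = -40 + 1 = -39)
(T + W)² = (12 - 39)² = (-27)² = 729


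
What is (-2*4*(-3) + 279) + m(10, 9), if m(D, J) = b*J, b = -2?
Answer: 285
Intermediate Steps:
m(D, J) = -2*J
(-2*4*(-3) + 279) + m(10, 9) = (-2*4*(-3) + 279) - 2*9 = (-8*(-3) + 279) - 18 = (24 + 279) - 18 = 303 - 18 = 285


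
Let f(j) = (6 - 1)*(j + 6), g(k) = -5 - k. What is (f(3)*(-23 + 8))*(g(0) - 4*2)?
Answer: 8775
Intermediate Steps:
f(j) = 30 + 5*j (f(j) = 5*(6 + j) = 30 + 5*j)
(f(3)*(-23 + 8))*(g(0) - 4*2) = ((30 + 5*3)*(-23 + 8))*((-5 - 1*0) - 4*2) = ((30 + 15)*(-15))*((-5 + 0) - 8) = (45*(-15))*(-5 - 8) = -675*(-13) = 8775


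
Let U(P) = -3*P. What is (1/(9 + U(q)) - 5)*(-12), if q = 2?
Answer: 56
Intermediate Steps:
(1/(9 + U(q)) - 5)*(-12) = (1/(9 - 3*2) - 5)*(-12) = (1/(9 - 6) - 5)*(-12) = (1/3 - 5)*(-12) = -14/3*(-12) = 56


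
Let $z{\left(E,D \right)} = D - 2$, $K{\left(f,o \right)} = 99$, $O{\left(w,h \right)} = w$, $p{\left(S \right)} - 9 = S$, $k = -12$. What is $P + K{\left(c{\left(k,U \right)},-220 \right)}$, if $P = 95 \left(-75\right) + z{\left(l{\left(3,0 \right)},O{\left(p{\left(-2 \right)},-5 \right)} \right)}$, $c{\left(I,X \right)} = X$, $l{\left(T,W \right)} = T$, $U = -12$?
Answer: $-7021$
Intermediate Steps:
$p{\left(S \right)} = 9 + S$
$z{\left(E,D \right)} = -2 + D$
$P = -7120$ ($P = 95 \left(-75\right) + \left(-2 + \left(9 - 2\right)\right) = -7125 + \left(-2 + 7\right) = -7125 + 5 = -7120$)
$P + K{\left(c{\left(k,U \right)},-220 \right)} = -7120 + 99 = -7021$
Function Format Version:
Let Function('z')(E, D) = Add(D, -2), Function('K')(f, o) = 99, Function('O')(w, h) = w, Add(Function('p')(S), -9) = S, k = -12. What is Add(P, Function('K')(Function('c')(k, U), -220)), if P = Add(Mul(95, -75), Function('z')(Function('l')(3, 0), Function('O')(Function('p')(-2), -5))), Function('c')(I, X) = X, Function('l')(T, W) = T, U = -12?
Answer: -7021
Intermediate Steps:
Function('p')(S) = Add(9, S)
Function('z')(E, D) = Add(-2, D)
P = -7120 (P = Add(Mul(95, -75), Add(-2, Add(9, -2))) = Add(-7125, Add(-2, 7)) = Add(-7125, 5) = -7120)
Add(P, Function('K')(Function('c')(k, U), -220)) = Add(-7120, 99) = -7021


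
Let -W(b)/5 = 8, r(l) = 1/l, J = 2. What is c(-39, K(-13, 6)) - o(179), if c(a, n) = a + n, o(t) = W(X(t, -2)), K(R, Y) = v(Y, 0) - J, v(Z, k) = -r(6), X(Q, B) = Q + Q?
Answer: -7/6 ≈ -1.1667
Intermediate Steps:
X(Q, B) = 2*Q
r(l) = 1/l
W(b) = -40 (W(b) = -5*8 = -40)
v(Z, k) = -⅙ (v(Z, k) = -1/6 = -1*⅙ = -⅙)
K(R, Y) = -13/6 (K(R, Y) = -⅙ - 1*2 = -⅙ - 2 = -13/6)
o(t) = -40
c(-39, K(-13, 6)) - o(179) = (-39 - 13/6) - 1*(-40) = -247/6 + 40 = -7/6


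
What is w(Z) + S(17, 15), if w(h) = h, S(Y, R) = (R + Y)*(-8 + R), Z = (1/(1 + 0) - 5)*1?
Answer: 220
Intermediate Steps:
Z = -4 (Z = (1/1 - 5)*1 = (1 - 5)*1 = -4*1 = -4)
S(Y, R) = (-8 + R)*(R + Y)
w(Z) + S(17, 15) = -4 + (15² - 8*15 - 8*17 + 15*17) = -4 + (225 - 120 - 136 + 255) = -4 + 224 = 220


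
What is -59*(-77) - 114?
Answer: 4429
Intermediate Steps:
-59*(-77) - 114 = 4543 - 114 = 4429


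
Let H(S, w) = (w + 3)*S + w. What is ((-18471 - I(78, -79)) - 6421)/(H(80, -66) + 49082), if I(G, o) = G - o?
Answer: -25049/43976 ≈ -0.56961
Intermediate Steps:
H(S, w) = w + S*(3 + w) (H(S, w) = (3 + w)*S + w = S*(3 + w) + w = w + S*(3 + w))
((-18471 - I(78, -79)) - 6421)/(H(80, -66) + 49082) = ((-18471 - (78 - 1*(-79))) - 6421)/((-66 + 3*80 + 80*(-66)) + 49082) = ((-18471 - (78 + 79)) - 6421)/((-66 + 240 - 5280) + 49082) = ((-18471 - 1*157) - 6421)/(-5106 + 49082) = ((-18471 - 157) - 6421)/43976 = (-18628 - 6421)*(1/43976) = -25049*1/43976 = -25049/43976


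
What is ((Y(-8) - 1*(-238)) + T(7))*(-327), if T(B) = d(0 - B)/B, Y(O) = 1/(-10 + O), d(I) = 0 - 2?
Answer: -3264005/42 ≈ -77714.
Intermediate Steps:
d(I) = -2
T(B) = -2/B
((Y(-8) - 1*(-238)) + T(7))*(-327) = ((1/(-10 - 8) - 1*(-238)) - 2/7)*(-327) = ((1/(-18) + 238) - 2*⅐)*(-327) = ((-1/18 + 238) - 2/7)*(-327) = (4283/18 - 2/7)*(-327) = (29945/126)*(-327) = -3264005/42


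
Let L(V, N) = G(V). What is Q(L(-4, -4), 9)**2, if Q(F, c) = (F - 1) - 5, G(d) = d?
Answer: 100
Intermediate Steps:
L(V, N) = V
Q(F, c) = -6 + F (Q(F, c) = (-1 + F) - 5 = -6 + F)
Q(L(-4, -4), 9)**2 = (-6 - 4)**2 = (-10)**2 = 100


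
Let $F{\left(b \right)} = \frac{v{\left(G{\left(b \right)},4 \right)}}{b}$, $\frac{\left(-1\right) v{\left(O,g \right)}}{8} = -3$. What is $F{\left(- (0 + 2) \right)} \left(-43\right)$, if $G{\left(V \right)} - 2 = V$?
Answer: $516$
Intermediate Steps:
$G{\left(V \right)} = 2 + V$
$v{\left(O,g \right)} = 24$ ($v{\left(O,g \right)} = \left(-8\right) \left(-3\right) = 24$)
$F{\left(b \right)} = \frac{24}{b}$
$F{\left(- (0 + 2) \right)} \left(-43\right) = \frac{24}{\left(-1\right) \left(0 + 2\right)} \left(-43\right) = \frac{24}{\left(-1\right) 2} \left(-43\right) = \frac{24}{-2} \left(-43\right) = 24 \left(- \frac{1}{2}\right) \left(-43\right) = \left(-12\right) \left(-43\right) = 516$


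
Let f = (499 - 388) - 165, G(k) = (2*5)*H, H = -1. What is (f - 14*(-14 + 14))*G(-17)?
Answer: 540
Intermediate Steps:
G(k) = -10 (G(k) = (2*5)*(-1) = 10*(-1) = -10)
f = -54 (f = 111 - 165 = -54)
(f - 14*(-14 + 14))*G(-17) = (-54 - 14*(-14 + 14))*(-10) = (-54 - 14*0)*(-10) = (-54 + 0)*(-10) = -54*(-10) = 540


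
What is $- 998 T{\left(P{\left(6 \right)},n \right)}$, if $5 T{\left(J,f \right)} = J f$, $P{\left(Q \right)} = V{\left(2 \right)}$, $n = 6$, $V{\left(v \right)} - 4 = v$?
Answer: $- \frac{35928}{5} \approx -7185.6$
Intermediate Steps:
$V{\left(v \right)} = 4 + v$
$P{\left(Q \right)} = 6$ ($P{\left(Q \right)} = 4 + 2 = 6$)
$T{\left(J,f \right)} = \frac{J f}{5}$
$- 998 T{\left(P{\left(6 \right)},n \right)} = - 998 \cdot \frac{1}{5} \cdot 6 \cdot 6 = \left(-998\right) \frac{36}{5} = - \frac{35928}{5}$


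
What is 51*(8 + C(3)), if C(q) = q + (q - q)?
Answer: 561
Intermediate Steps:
C(q) = q (C(q) = q + 0 = q)
51*(8 + C(3)) = 51*(8 + 3) = 51*11 = 561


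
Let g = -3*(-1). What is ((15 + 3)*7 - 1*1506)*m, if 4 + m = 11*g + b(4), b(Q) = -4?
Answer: -34500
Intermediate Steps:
g = 3
m = 25 (m = -4 + (11*3 - 4) = -4 + (33 - 4) = -4 + 29 = 25)
((15 + 3)*7 - 1*1506)*m = ((15 + 3)*7 - 1*1506)*25 = (18*7 - 1506)*25 = (126 - 1506)*25 = -1380*25 = -34500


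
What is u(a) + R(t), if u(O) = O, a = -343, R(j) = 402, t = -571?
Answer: 59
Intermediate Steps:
u(a) + R(t) = -343 + 402 = 59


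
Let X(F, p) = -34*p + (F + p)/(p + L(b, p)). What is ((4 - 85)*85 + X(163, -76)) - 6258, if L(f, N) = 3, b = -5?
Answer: -770894/73 ≈ -10560.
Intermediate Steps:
X(F, p) = -34*p + (F + p)/(3 + p) (X(F, p) = -34*p + (F + p)/(p + 3) = -34*p + (F + p)/(3 + p))
((4 - 85)*85 + X(163, -76)) - 6258 = ((4 - 85)*85 + (163 - 101*(-76) - 34*(-76)²)/(3 - 76)) - 6258 = (-81*85 + (163 + 7676 - 34*5776)/(-73)) - 6258 = (-6885 - (163 + 7676 - 196384)/73) - 6258 = (-6885 - 1/73*(-188545)) - 6258 = (-6885 + 188545/73) - 6258 = -314060/73 - 6258 = -770894/73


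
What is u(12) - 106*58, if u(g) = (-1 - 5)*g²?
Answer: -7012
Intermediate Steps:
u(g) = -6*g²
u(12) - 106*58 = -6*12² - 106*58 = -6*144 - 6148 = -864 - 6148 = -7012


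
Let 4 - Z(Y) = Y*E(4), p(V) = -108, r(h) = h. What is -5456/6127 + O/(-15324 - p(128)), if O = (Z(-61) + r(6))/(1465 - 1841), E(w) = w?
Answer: -1418790829/1593358656 ≈ -0.89044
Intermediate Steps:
Z(Y) = 4 - 4*Y (Z(Y) = 4 - Y*4 = 4 - 4*Y)
O = -127/188 (O = ((4 - 4*(-61)) + 6)/(1465 - 1841) = ((4 + 244) + 6)/(-376) = (248 + 6)*(-1/376) = 254*(-1/376) = -127/188 ≈ -0.67553)
-5456/6127 + O/(-15324 - p(128)) = -5456/6127 - 127/(188*(-15324 - 1*(-108))) = -5456*1/6127 - 127/(188*(-15324 + 108)) = -496/557 - 127/188/(-15216) = -496/557 - 127/188*(-1/15216) = -496/557 + 127/2860608 = -1418790829/1593358656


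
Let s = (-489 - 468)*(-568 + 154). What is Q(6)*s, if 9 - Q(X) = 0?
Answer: 3565782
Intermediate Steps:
Q(X) = 9 (Q(X) = 9 - 1*0 = 9 + 0 = 9)
s = 396198 (s = -957*(-414) = 396198)
Q(6)*s = 9*396198 = 3565782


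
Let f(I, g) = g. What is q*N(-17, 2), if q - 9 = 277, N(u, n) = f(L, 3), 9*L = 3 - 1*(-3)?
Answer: 858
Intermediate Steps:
L = 2/3 (L = (3 - 1*(-3))/9 = (3 + 3)/9 = (1/9)*6 = 2/3 ≈ 0.66667)
N(u, n) = 3
q = 286 (q = 9 + 277 = 286)
q*N(-17, 2) = 286*3 = 858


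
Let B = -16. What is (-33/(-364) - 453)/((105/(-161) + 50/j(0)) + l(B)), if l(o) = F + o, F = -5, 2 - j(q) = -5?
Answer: 3791757/121472 ≈ 31.215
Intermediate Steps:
j(q) = 7 (j(q) = 2 - 1*(-5) = 2 + 5 = 7)
l(o) = -5 + o
(-33/(-364) - 453)/((105/(-161) + 50/j(0)) + l(B)) = (-33/(-364) - 453)/((105/(-161) + 50/7) + (-5 - 16)) = (-33*(-1/364) - 453)/((105*(-1/161) + 50*(⅐)) - 21) = (33/364 - 453)/((-15/23 + 50/7) - 21) = -164859/(364*(1045/161 - 21)) = -164859/(364*(-2336/161)) = -164859/364*(-161/2336) = 3791757/121472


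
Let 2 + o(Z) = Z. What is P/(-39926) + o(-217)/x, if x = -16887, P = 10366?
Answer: -27717808/112371727 ≈ -0.24666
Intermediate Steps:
o(Z) = -2 + Z
P/(-39926) + o(-217)/x = 10366/(-39926) + (-2 - 217)/(-16887) = 10366*(-1/39926) - 219*(-1/16887) = -5183/19963 + 73/5629 = -27717808/112371727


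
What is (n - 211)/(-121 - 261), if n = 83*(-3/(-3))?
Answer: 64/191 ≈ 0.33508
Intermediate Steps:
n = 83 (n = 83*(-3*(-⅓)) = 83*1 = 83)
(n - 211)/(-121 - 261) = (83 - 211)/(-121 - 261) = -128/(-382) = -128*(-1/382) = 64/191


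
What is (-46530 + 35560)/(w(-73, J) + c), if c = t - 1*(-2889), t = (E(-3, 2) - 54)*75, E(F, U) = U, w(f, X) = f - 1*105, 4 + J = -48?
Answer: 10970/1189 ≈ 9.2262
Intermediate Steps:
J = -52 (J = -4 - 48 = -52)
w(f, X) = -105 + f (w(f, X) = f - 105 = -105 + f)
t = -3900 (t = (2 - 54)*75 = -52*75 = -3900)
c = -1011 (c = -3900 - 1*(-2889) = -3900 + 2889 = -1011)
(-46530 + 35560)/(w(-73, J) + c) = (-46530 + 35560)/((-105 - 73) - 1011) = -10970/(-178 - 1011) = -10970/(-1189) = -10970*(-1/1189) = 10970/1189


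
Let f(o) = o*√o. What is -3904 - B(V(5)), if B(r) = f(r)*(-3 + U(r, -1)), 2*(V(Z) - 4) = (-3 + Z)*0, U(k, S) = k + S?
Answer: -3904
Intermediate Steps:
U(k, S) = S + k
V(Z) = 4 (V(Z) = 4 + ((-3 + Z)*0)/2 = 4 + (½)*0 = 4 + 0 = 4)
f(o) = o^(3/2)
B(r) = r^(3/2)*(-4 + r) (B(r) = r^(3/2)*(-3 + (-1 + r)) = r^(3/2)*(-4 + r))
-3904 - B(V(5)) = -3904 - 4^(3/2)*(-4 + 4) = -3904 - 8*0 = -3904 - 1*0 = -3904 + 0 = -3904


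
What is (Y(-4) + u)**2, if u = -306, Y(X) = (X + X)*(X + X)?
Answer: 58564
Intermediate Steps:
Y(X) = 4*X**2 (Y(X) = (2*X)*(2*X) = 4*X**2)
(Y(-4) + u)**2 = (4*(-4)**2 - 306)**2 = (4*16 - 306)**2 = (64 - 306)**2 = (-242)**2 = 58564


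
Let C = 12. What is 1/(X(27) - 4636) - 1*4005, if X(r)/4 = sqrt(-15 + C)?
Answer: -21519410839/5373136 - I*sqrt(3)/5373136 ≈ -4005.0 - 3.2235e-7*I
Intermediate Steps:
X(r) = 4*I*sqrt(3) (X(r) = 4*sqrt(-15 + 12) = 4*sqrt(-3) = 4*(I*sqrt(3)) = 4*I*sqrt(3))
1/(X(27) - 4636) - 1*4005 = 1/(4*I*sqrt(3) - 4636) - 1*4005 = 1/(-4636 + 4*I*sqrt(3)) - 4005 = -4005 + 1/(-4636 + 4*I*sqrt(3))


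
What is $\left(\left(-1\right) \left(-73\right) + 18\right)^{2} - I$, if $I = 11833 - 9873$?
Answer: $6321$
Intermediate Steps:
$I = 1960$
$\left(\left(-1\right) \left(-73\right) + 18\right)^{2} - I = \left(\left(-1\right) \left(-73\right) + 18\right)^{2} - 1960 = \left(73 + 18\right)^{2} - 1960 = 91^{2} - 1960 = 8281 - 1960 = 6321$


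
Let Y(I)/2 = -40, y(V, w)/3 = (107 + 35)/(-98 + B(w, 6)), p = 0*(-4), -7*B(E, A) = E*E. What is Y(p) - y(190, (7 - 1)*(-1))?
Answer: -27389/361 ≈ -75.870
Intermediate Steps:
B(E, A) = -E²/7 (B(E, A) = -E*E/7 = -E²/7)
p = 0
y(V, w) = 426/(-98 - w²/7) (y(V, w) = 3*((107 + 35)/(-98 - w²/7)) = 3*(142/(-98 - w²/7)) = 426/(-98 - w²/7))
Y(I) = -80 (Y(I) = 2*(-40) = -80)
Y(p) - y(190, (7 - 1)*(-1)) = -80 - (-2982)/(686 + ((7 - 1)*(-1))²) = -80 - (-2982)/(686 + (6*(-1))²) = -80 - (-2982)/(686 + (-6)²) = -80 - (-2982)/(686 + 36) = -80 - (-2982)/722 = -80 - 1*(-1491/361) = -80 + 1491/361 = -27389/361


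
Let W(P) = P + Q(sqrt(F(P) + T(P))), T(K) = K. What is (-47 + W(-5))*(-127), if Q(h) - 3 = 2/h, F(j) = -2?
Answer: 6223 + 254*I*sqrt(7)/7 ≈ 6223.0 + 96.003*I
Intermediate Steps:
Q(h) = 3 + 2/h
W(P) = 3 + P + 2/sqrt(-2 + P) (W(P) = P + (3 + 2/(sqrt(-2 + P))) = P + (3 + 2/sqrt(-2 + P)) = 3 + P + 2/sqrt(-2 + P))
(-47 + W(-5))*(-127) = (-47 + (3 - 5 + 2/sqrt(-2 - 5)))*(-127) = (-47 + (3 - 5 + 2/sqrt(-7)))*(-127) = (-47 + (3 - 5 + 2*(-I*sqrt(7)/7)))*(-127) = (-47 + (3 - 5 - 2*I*sqrt(7)/7))*(-127) = (-47 + (-2 - 2*I*sqrt(7)/7))*(-127) = (-49 - 2*I*sqrt(7)/7)*(-127) = 6223 + 254*I*sqrt(7)/7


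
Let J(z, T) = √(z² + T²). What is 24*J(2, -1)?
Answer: 24*√5 ≈ 53.666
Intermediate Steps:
J(z, T) = √(T² + z²)
24*J(2, -1) = 24*√((-1)² + 2²) = 24*√(1 + 4) = 24*√5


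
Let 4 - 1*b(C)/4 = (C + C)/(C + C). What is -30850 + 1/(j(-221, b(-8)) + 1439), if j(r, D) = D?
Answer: -44763349/1451 ≈ -30850.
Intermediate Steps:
b(C) = 12 (b(C) = 16 - 4*(C + C)/(C + C) = 16 - 4*2*C/(2*C) = 16 - 4*2*C*1/(2*C) = 16 - 4*1 = 16 - 4 = 12)
-30850 + 1/(j(-221, b(-8)) + 1439) = -30850 + 1/(12 + 1439) = -30850 + 1/1451 = -44763349/1451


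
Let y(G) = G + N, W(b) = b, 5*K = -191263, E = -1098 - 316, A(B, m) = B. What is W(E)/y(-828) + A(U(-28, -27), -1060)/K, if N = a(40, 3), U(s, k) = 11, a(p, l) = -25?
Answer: 270398967/163147339 ≈ 1.6574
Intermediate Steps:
N = -25
E = -1414
K = -191263/5 (K = (⅕)*(-191263) = -191263/5 ≈ -38253.)
y(G) = -25 + G (y(G) = G - 25 = -25 + G)
W(E)/y(-828) + A(U(-28, -27), -1060)/K = -1414/(-25 - 828) + 11/(-191263/5) = -1414/(-853) + 11*(-5/191263) = -1414*(-1/853) - 55/191263 = 1414/853 - 55/191263 = 270398967/163147339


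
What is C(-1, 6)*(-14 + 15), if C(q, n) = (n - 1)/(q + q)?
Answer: -5/2 ≈ -2.5000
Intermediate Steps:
C(q, n) = (-1 + n)/(2*q) (C(q, n) = (-1 + n)/((2*q)) = (-1 + n)*(1/(2*q)) = (-1 + n)/(2*q))
C(-1, 6)*(-14 + 15) = ((½)*(-1 + 6)/(-1))*(-14 + 15) = ((½)*(-1)*5)*1 = -5/2*1 = -5/2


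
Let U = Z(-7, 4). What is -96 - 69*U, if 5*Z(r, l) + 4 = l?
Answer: -96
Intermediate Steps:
Z(r, l) = -⅘ + l/5
U = 0 (U = -⅘ + (⅕)*4 = -⅘ + ⅘ = 0)
-96 - 69*U = -96 - 69*0 = -96 + 0 = -96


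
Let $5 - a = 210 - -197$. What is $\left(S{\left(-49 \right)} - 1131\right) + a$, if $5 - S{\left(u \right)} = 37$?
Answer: $-1565$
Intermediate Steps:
$S{\left(u \right)} = -32$ ($S{\left(u \right)} = 5 - 37 = -32$)
$a = -402$ ($a = 5 - \left(210 - -197\right) = 5 - \left(210 + 197\right) = 5 - 407 = -402$)
$\left(S{\left(-49 \right)} - 1131\right) + a = \left(-32 - 1131\right) - 402 = -1163 - 402 = -1565$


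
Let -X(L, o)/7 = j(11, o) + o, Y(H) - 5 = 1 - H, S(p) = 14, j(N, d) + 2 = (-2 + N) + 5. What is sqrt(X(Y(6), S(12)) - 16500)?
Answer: I*sqrt(16682) ≈ 129.16*I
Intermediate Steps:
j(N, d) = 1 + N (j(N, d) = -2 + ((-2 + N) + 5) = -2 + (3 + N) = 1 + N)
Y(H) = 6 - H (Y(H) = 5 + (1 - H) = 6 - H)
X(L, o) = -84 - 7*o (X(L, o) = -7*((1 + 11) + o) = -7*(12 + o) = -84 - 7*o)
sqrt(X(Y(6), S(12)) - 16500) = sqrt((-84 - 7*14) - 16500) = sqrt((-84 - 98) - 16500) = sqrt(-182 - 16500) = sqrt(-16682) = I*sqrt(16682)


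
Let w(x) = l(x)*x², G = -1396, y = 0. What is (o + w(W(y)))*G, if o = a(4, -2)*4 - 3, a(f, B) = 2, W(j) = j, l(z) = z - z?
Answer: -6980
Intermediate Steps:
l(z) = 0
w(x) = 0 (w(x) = 0*x² = 0)
o = 5 (o = 2*4 - 3 = 8 - 3 = 5)
(o + w(W(y)))*G = (5 + 0)*(-1396) = 5*(-1396) = -6980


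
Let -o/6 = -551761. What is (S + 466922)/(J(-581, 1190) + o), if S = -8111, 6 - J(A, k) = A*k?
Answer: 458811/4001962 ≈ 0.11465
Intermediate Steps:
J(A, k) = 6 - A*k
o = 3310566 (o = -6*(-551761) = 3310566)
(S + 466922)/(J(-581, 1190) + o) = (-8111 + 466922)/((6 - 1*(-581)*1190) + 3310566) = 458811/((6 + 691390) + 3310566) = 458811/(691396 + 3310566) = 458811/4001962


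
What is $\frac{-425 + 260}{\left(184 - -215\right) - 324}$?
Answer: $- \frac{11}{5} \approx -2.2$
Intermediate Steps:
$\frac{-425 + 260}{\left(184 - -215\right) - 324} = - \frac{165}{\left(184 + 215\right) - 324} = - \frac{165}{399 - 324} = - \frac{165}{75} = \left(-165\right) \frac{1}{75} = - \frac{11}{5}$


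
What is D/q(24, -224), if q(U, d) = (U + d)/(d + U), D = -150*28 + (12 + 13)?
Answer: -4175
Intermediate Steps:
D = -4175 (D = -4200 + 25 = -4175)
q(U, d) = 1 (q(U, d) = (U + d)/(U + d) = 1)
D/q(24, -224) = -4175/1 = -4175*1 = -4175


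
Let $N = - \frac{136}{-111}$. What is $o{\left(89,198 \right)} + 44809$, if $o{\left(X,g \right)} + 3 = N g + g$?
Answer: $\frac{1674124}{37} \approx 45247.0$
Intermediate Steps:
$N = \frac{136}{111}$ ($N = \left(-136\right) \left(- \frac{1}{111}\right) = \frac{136}{111} \approx 1.2252$)
$o{\left(X,g \right)} = -3 + \frac{247 g}{111}$ ($o{\left(X,g \right)} = -3 + \left(\frac{136 g}{111} + g\right) = -3 + \frac{247 g}{111}$)
$o{\left(89,198 \right)} + 44809 = \left(-3 + \frac{247}{111} \cdot 198\right) + 44809 = \left(-3 + \frac{16302}{37}\right) + 44809 = \frac{16191}{37} + 44809 = \frac{1674124}{37}$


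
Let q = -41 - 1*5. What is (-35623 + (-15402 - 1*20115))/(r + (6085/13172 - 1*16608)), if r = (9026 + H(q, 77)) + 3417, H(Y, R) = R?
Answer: 937056080/53841051 ≈ 17.404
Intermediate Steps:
q = -46 (q = -41 - 5 = -46)
r = 12520 (r = (9026 + 77) + 3417 = 9103 + 3417 = 12520)
(-35623 + (-15402 - 1*20115))/(r + (6085/13172 - 1*16608)) = (-35623 + (-15402 - 1*20115))/(12520 + (6085/13172 - 1*16608)) = (-35623 + (-15402 - 20115))/(12520 + (6085*(1/13172) - 16608)) = (-35623 - 35517)/(12520 + (6085/13172 - 16608)) = -71140/(12520 - 218754491/13172) = -71140/(-53841051/13172) = -71140*(-13172/53841051) = 937056080/53841051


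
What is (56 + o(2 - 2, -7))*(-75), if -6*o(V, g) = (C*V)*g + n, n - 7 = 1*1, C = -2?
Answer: -4100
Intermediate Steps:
n = 8 (n = 7 + 1*1 = 7 + 1 = 8)
o(V, g) = -4/3 + V*g/3 (o(V, g) = -((-2*V)*g + 8)/6 = -(-2*V*g + 8)/6 = -(8 - 2*V*g)/6 = -4/3 + V*g/3)
(56 + o(2 - 2, -7))*(-75) = (56 + (-4/3 + (⅓)*(2 - 2)*(-7)))*(-75) = (56 + (-4/3 + (⅓)*0*(-7)))*(-75) = (56 + (-4/3 + 0))*(-75) = (56 - 4/3)*(-75) = (164/3)*(-75) = -4100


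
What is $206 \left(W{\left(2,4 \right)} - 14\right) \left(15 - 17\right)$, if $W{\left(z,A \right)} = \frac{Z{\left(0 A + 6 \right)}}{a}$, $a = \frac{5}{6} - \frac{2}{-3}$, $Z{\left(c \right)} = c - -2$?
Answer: $\frac{10712}{3} \approx 3570.7$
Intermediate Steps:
$Z{\left(c \right)} = 2 + c$ ($Z{\left(c \right)} = c + 2 = 2 + c$)
$a = \frac{3}{2}$ ($a = 5 \cdot \frac{1}{6} - - \frac{2}{3} = \frac{5}{6} + \frac{2}{3} = \frac{3}{2} \approx 1.5$)
$W{\left(z,A \right)} = \frac{16}{3}$ ($W{\left(z,A \right)} = \frac{2 + \left(0 A + 6\right)}{\frac{3}{2}} = \left(2 + \left(0 + 6\right)\right) \frac{2}{3} = \left(2 + 6\right) \frac{2}{3} = 8 \cdot \frac{2}{3} = \frac{16}{3}$)
$206 \left(W{\left(2,4 \right)} - 14\right) \left(15 - 17\right) = 206 \left(\frac{16}{3} - 14\right) \left(15 - 17\right) = 206 \left(\left(- \frac{26}{3}\right) \left(-2\right)\right) = 206 \cdot \frac{52}{3} = \frac{10712}{3}$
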